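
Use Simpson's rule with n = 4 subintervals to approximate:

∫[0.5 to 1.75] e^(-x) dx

f(x) = e^(-x)
a = 0.5, b = 1.75, n = 4
h = (b - a)/n = 0.312500

Simpson's rule: (h/3)[f(x₀) + 4f(x₁) + 2f(x₂) + ... + f(xₙ)]

x_0 = 0.5000, f(x_0) = 0.606531, coefficient = 1
x_1 = 0.8125, f(x_1) = 0.443747, coefficient = 4
x_2 = 1.1250, f(x_2) = 0.324652, coefficient = 2
x_3 = 1.4375, f(x_3) = 0.237521, coefficient = 4
x_4 = 1.7500, f(x_4) = 0.173774, coefficient = 1

I ≈ (0.312500/3) × 4.154682 = 0.432779
Exact value: 0.432757
Error: 0.000023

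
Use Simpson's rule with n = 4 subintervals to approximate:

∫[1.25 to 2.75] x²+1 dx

f(x) = x²+1
a = 1.25, b = 2.75, n = 4
h = (b - a)/n = 0.375000

Simpson's rule: (h/3)[f(x₀) + 4f(x₁) + 2f(x₂) + ... + f(xₙ)]

x_0 = 1.2500, f(x_0) = 2.562500, coefficient = 1
x_1 = 1.6250, f(x_1) = 3.640625, coefficient = 4
x_2 = 2.0000, f(x_2) = 5.000000, coefficient = 2
x_3 = 2.3750, f(x_3) = 6.640625, coefficient = 4
x_4 = 2.7500, f(x_4) = 8.562500, coefficient = 1

I ≈ (0.375000/3) × 62.250000 = 7.781250
Exact value: 7.781250
Error: 0.000000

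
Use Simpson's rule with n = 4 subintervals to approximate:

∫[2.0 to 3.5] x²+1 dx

f(x) = x²+1
a = 2.0, b = 3.5, n = 4
h = (b - a)/n = 0.375000

Simpson's rule: (h/3)[f(x₀) + 4f(x₁) + 2f(x₂) + ... + f(xₙ)]

x_0 = 2.0000, f(x_0) = 5.000000, coefficient = 1
x_1 = 2.3750, f(x_1) = 6.640625, coefficient = 4
x_2 = 2.7500, f(x_2) = 8.562500, coefficient = 2
x_3 = 3.1250, f(x_3) = 10.765625, coefficient = 4
x_4 = 3.5000, f(x_4) = 13.250000, coefficient = 1

I ≈ (0.375000/3) × 105.000000 = 13.125000
Exact value: 13.125000
Error: 0.000000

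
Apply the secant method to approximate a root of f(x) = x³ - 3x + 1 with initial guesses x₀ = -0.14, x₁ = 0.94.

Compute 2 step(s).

f(x) = x³ - 3x + 1
x₀ = -0.14, x₁ = 0.94

Secant formula: x_{n+1} = x_n - f(x_n)(x_n - x_{n-1})/(f(x_n) - f(x_{n-1}))

Iteration 1:
  f(-0.140000) = 1.417256
  f(0.940000) = -0.989416
  x_2 = 0.940000 - (-0.989416)×(0.940000 - (-0.140000))/(-0.989416 - 1.417256)
       = 0.495997
Iteration 2:
  f(0.940000) = -0.989416
  f(0.495997) = -0.365970
  x_3 = 0.495997 - (-0.365970)×(0.495997 - 0.940000)/(-0.365970 - (-0.989416))
       = 0.235363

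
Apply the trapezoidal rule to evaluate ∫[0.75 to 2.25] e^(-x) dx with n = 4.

f(x) = e^(-x)
a = 0.75, b = 2.25, n = 4
h = (b - a)/n = 0.375000

Trapezoidal rule: (h/2)[f(x₀) + 2f(x₁) + 2f(x₂) + ... + f(xₙ)]

x_0 = 0.7500, f(x_0) = 0.472367, coefficient = 1
x_1 = 1.1250, f(x_1) = 0.324652, coefficient = 2
x_2 = 1.5000, f(x_2) = 0.223130, coefficient = 2
x_3 = 1.8750, f(x_3) = 0.153355, coefficient = 2
x_4 = 2.2500, f(x_4) = 0.105399, coefficient = 1

I ≈ (0.375000/2) × 1.980041 = 0.371258
Exact value: 0.366967
Error: 0.004290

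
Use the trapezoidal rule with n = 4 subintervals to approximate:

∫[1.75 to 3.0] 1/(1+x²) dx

f(x) = 1/(1+x²)
a = 1.75, b = 3.0, n = 4
h = (b - a)/n = 0.312500

Trapezoidal rule: (h/2)[f(x₀) + 2f(x₁) + 2f(x₂) + ... + f(xₙ)]

x_0 = 1.7500, f(x_0) = 0.246154, coefficient = 1
x_1 = 2.0625, f(x_1) = 0.190335, coefficient = 2
x_2 = 2.3750, f(x_2) = 0.150588, coefficient = 2
x_3 = 2.6875, f(x_3) = 0.121615, coefficient = 2
x_4 = 3.0000, f(x_4) = 0.100000, coefficient = 1

I ≈ (0.312500/2) × 1.271230 = 0.198630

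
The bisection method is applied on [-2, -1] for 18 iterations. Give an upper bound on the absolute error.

Bisection error bound: |error| ≤ (b-a)/2^n
|error| ≤ (-1 - (-2))/2^18 = 1/2^18
|error| ≤ 0.0000038147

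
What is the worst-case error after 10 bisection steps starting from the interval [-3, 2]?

Bisection error bound: |error| ≤ (b-a)/2^n
|error| ≤ (2 - (-3))/2^10 = 5/2^10
|error| ≤ 0.0048828125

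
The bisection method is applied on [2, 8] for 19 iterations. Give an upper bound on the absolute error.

Bisection error bound: |error| ≤ (b-a)/2^n
|error| ≤ (8 - 2)/2^19 = 6/2^19
|error| ≤ 0.0000114441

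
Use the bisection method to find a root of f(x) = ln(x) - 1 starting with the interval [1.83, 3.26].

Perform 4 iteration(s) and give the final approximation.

f(x) = ln(x) - 1
Initial interval: [1.83, 3.26]

Iteration 1:
  c_1 = (1.830000 + 3.260000)/2 = 2.545000
  f(c_1) = f(2.545000) = -0.065869
  f(a) × f(c) ≥ 0, new interval: [2.545000, 3.260000]
Iteration 2:
  c_2 = (2.545000 + 3.260000)/2 = 2.902500
  f(c_2) = f(2.902500) = 0.065572
  f(a) × f(c) < 0, new interval: [2.545000, 2.902500]
Iteration 3:
  c_3 = (2.545000 + 2.902500)/2 = 2.723750
  f(c_3) = f(2.723750) = 0.002010
  f(a) × f(c) < 0, new interval: [2.545000, 2.723750]
Iteration 4:
  c_4 = (2.545000 + 2.723750)/2 = 2.634375
  f(c_4) = f(2.634375) = -0.031354
  f(a) × f(c) ≥ 0, new interval: [2.634375, 2.723750]

After 4 iteration(s), the approximation is c_4 = 2.634375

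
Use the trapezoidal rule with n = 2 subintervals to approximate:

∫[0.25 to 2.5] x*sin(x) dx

f(x) = x*sin(x)
a = 0.25, b = 2.5, n = 2
h = (b - a)/n = 1.125000

Trapezoidal rule: (h/2)[f(x₀) + 2f(x₁) + 2f(x₂) + ... + f(xₙ)]

x_0 = 0.2500, f(x_0) = 0.061851, coefficient = 1
x_1 = 1.3750, f(x_1) = 1.348728, coefficient = 2
x_2 = 2.5000, f(x_2) = 1.496180, coefficient = 1

I ≈ (1.125000/2) × 4.255487 = 2.393712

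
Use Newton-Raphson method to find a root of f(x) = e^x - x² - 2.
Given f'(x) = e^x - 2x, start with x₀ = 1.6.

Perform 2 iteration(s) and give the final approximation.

f(x) = e^x - x² - 2
f'(x) = e^x - 2x
x₀ = 1.6

Newton-Raphson formula: x_{n+1} = x_n - f(x_n)/f'(x_n)

Iteration 1:
  f(1.600000) = 0.393032
  f'(1.600000) = 1.753032
  x_1 = 1.600000 - 0.393032/1.753032 = 1.375799
Iteration 2:
  f(1.375799) = 0.065415
  f'(1.375799) = 1.206639
  x_2 = 1.375799 - 0.065415/1.206639 = 1.321586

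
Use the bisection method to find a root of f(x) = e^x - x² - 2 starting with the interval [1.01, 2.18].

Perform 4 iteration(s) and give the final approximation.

f(x) = e^x - x² - 2
Initial interval: [1.01, 2.18]

Iteration 1:
  c_1 = (1.010000 + 2.180000)/2 = 1.595000
  f(c_1) = f(1.595000) = 0.384304
  f(a) × f(c) < 0, new interval: [1.010000, 1.595000]
Iteration 2:
  c_2 = (1.010000 + 1.595000)/2 = 1.302500
  f(c_2) = f(1.302500) = -0.018025
  f(a) × f(c) ≥ 0, new interval: [1.302500, 1.595000]
Iteration 3:
  c_3 = (1.302500 + 1.595000)/2 = 1.448750
  f(c_3) = f(1.448750) = 0.158912
  f(a) × f(c) < 0, new interval: [1.302500, 1.448750]
Iteration 4:
  c_4 = (1.302500 + 1.448750)/2 = 1.375625
  f(c_4) = f(1.375625) = 0.065205
  f(a) × f(c) < 0, new interval: [1.302500, 1.375625]

After 4 iteration(s), the approximation is c_4 = 1.375625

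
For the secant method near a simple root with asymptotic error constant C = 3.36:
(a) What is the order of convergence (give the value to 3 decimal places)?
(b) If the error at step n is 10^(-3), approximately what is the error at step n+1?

(a) Secant method has superlinear convergence with order φ = (1+√5)/2 ≈ 1.618.
    This means |e_{n+1}| ≈ C|e_n|^1.618.

(b) With |e_n| = 10^(-3) and C = 3.36:
    |e_{n+1}| ≈ 3.36 × (10^(-3))^1.618 = 3.36 × 10^(-4.85)

(a) ≈ 1.618 (golden ratio); (b) |e_{n+1}| ≈ 4.702e-05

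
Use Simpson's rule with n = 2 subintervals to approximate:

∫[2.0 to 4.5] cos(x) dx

f(x) = cos(x)
a = 2.0, b = 4.5, n = 2
h = (b - a)/n = 1.250000

Simpson's rule: (h/3)[f(x₀) + 4f(x₁) + 2f(x₂) + ... + f(xₙ)]

x_0 = 2.0000, f(x_0) = -0.416147, coefficient = 1
x_1 = 3.2500, f(x_1) = -0.994130, coefficient = 4
x_2 = 4.5000, f(x_2) = -0.210796, coefficient = 1

I ≈ (1.250000/3) × -4.603461 = -1.918109
Exact value: -1.886828
Error: 0.031281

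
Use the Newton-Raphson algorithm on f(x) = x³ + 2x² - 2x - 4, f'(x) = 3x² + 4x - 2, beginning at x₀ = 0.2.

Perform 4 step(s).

f(x) = x³ + 2x² - 2x - 4
f'(x) = 3x² + 4x - 2
x₀ = 0.2

Newton-Raphson formula: x_{n+1} = x_n - f(x_n)/f'(x_n)

Iteration 1:
  f(0.200000) = -4.312000
  f'(0.200000) = -1.080000
  x_1 = 0.200000 - (-4.312000)/(-1.080000) = -3.792593
Iteration 2:
  f(-3.792593) = -22.199034
  f'(-3.792593) = 25.980905
  x_2 = -3.792593 - (-22.199034)/25.980905 = -2.938156
Iteration 3:
  f(-2.938156) = -6.222565
  f'(-2.938156) = 12.145659
  x_3 = -2.938156 - (-6.222565)/12.145659 = -2.425828
Iteration 4:
  f(-2.425828) = -1.654188
  f'(-2.425828) = 5.950610
  x_4 = -2.425828 - (-1.654188)/5.950610 = -2.147842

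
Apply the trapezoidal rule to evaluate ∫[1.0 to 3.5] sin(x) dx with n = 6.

f(x) = sin(x)
a = 1.0, b = 3.5, n = 6
h = (b - a)/n = 0.416667

Trapezoidal rule: (h/2)[f(x₀) + 2f(x₁) + 2f(x₂) + ... + f(xₙ)]

x_0 = 1.0000, f(x_0) = 0.841471, coefficient = 1
x_1 = 1.4167, f(x_1) = 0.988146, coefficient = 2
x_2 = 1.8333, f(x_2) = 0.965735, coefficient = 2
x_3 = 2.2500, f(x_3) = 0.778073, coefficient = 2
x_4 = 2.6667, f(x_4) = 0.457273, coefficient = 2
x_5 = 3.0833, f(x_5) = 0.058226, coefficient = 2
x_6 = 3.5000, f(x_6) = -0.350783, coefficient = 1

I ≈ (0.416667/2) × 6.985592 = 1.455332
Exact value: 1.476759
Error: 0.021427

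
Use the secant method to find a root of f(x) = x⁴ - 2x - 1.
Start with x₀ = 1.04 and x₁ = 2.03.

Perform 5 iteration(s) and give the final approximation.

f(x) = x⁴ - 2x - 1
x₀ = 1.04, x₁ = 2.03

Secant formula: x_{n+1} = x_n - f(x_n)(x_n - x_{n-1})/(f(x_n) - f(x_{n-1}))

Iteration 1:
  f(1.040000) = -1.910141
  f(2.030000) = 11.921817
  x_2 = 2.030000 - 11.921817×(2.030000 - 1.040000)/(11.921817 - (-1.910141))
       = 1.176715
Iteration 2:
  f(2.030000) = 11.921817
  f(1.176715) = -1.436150
  x_3 = 1.176715 - (-1.436150)×(1.176715 - 2.030000)/(-1.436150 - 11.921817)
       = 1.268454
Iteration 3:
  f(1.176715) = -1.436150
  f(1.268454) = -0.948105
  x_4 = 1.268454 - (-0.948105)×(1.268454 - 1.176715)/(-0.948105 - (-1.436150))
       = 1.446671
Iteration 4:
  f(1.268454) = -0.948105
  f(1.446671) = 0.486710
  x_5 = 1.446671 - 0.486710×(1.446671 - 1.268454)/(0.486710 - (-0.948105))
       = 1.386217
Iteration 5:
  f(1.446671) = 0.486710
  f(1.386217) = -0.079894
  x_6 = 1.386217 - (-0.079894)×(1.386217 - 1.446671)/(-0.079894 - 0.486710)
       = 1.394742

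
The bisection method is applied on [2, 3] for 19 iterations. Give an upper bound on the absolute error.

Bisection error bound: |error| ≤ (b-a)/2^n
|error| ≤ (3 - 2)/2^19 = 1/2^19
|error| ≤ 0.0000019073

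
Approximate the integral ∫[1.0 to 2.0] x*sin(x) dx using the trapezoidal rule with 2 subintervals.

f(x) = x*sin(x)
a = 1.0, b = 2.0, n = 2
h = (b - a)/n = 0.500000

Trapezoidal rule: (h/2)[f(x₀) + 2f(x₁) + 2f(x₂) + ... + f(xₙ)]

x_0 = 1.0000, f(x_0) = 0.841471, coefficient = 1
x_1 = 1.5000, f(x_1) = 1.496242, coefficient = 2
x_2 = 2.0000, f(x_2) = 1.818595, coefficient = 1

I ≈ (0.500000/2) × 5.652551 = 1.413138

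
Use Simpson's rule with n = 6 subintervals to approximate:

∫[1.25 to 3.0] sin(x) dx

f(x) = sin(x)
a = 1.25, b = 3.0, n = 6
h = (b - a)/n = 0.291667

Simpson's rule: (h/3)[f(x₀) + 4f(x₁) + 2f(x₂) + ... + f(xₙ)]

x_0 = 1.2500, f(x_0) = 0.948985, coefficient = 1
x_1 = 1.5417, f(x_1) = 0.999576, coefficient = 4
x_2 = 1.8333, f(x_2) = 0.965735, coefficient = 2
x_3 = 2.1250, f(x_3) = 0.850320, coefficient = 4
x_4 = 2.4167, f(x_4) = 0.663080, coefficient = 2
x_5 = 2.7083, f(x_5) = 0.419831, coefficient = 4
x_6 = 3.0000, f(x_6) = 0.141120, coefficient = 1

I ≈ (0.291667/3) × 13.426641 = 1.305368
Exact value: 1.305315
Error: 0.000053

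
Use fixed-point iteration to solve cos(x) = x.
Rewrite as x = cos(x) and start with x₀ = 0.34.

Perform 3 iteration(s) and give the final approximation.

Equation: cos(x) = x
Fixed-point form: x = cos(x)
x₀ = 0.34

x_1 = g(0.340000) = 0.942755
x_2 = g(0.942755) = 0.587561
x_3 = g(0.587561) = 0.832295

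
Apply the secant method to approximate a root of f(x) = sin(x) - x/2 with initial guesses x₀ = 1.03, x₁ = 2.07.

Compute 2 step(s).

f(x) = sin(x) - x/2
x₀ = 1.03, x₁ = 2.07

Secant formula: x_{n+1} = x_n - f(x_n)(x_n - x_{n-1})/(f(x_n) - f(x_{n-1}))

Iteration 1:
  f(1.030000) = 0.342299
  f(2.070000) = -0.157036
  x_2 = 2.070000 - (-0.157036)×(2.070000 - 1.030000)/(-0.157036 - 0.342299)
       = 1.742930
Iteration 2:
  f(2.070000) = -0.157036
  f(1.742930) = 0.113756
  x_3 = 1.742930 - 0.113756×(1.742930 - 2.070000)/(0.113756 - (-0.157036))
       = 1.880328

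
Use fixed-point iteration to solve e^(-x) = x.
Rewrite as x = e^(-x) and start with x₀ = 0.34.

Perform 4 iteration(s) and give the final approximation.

Equation: e^(-x) = x
Fixed-point form: x = e^(-x)
x₀ = 0.34

x_1 = g(0.340000) = 0.711770
x_2 = g(0.711770) = 0.490775
x_3 = g(0.490775) = 0.612152
x_4 = g(0.612152) = 0.542183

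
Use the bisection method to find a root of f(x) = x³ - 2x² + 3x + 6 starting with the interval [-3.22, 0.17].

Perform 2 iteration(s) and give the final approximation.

f(x) = x³ - 2x² + 3x + 6
Initial interval: [-3.22, 0.17]

Iteration 1:
  c_1 = (-3.220000 + 0.170000)/2 = -1.525000
  f(c_1) = f(-1.525000) = -6.772828
  f(a) × f(c) ≥ 0, new interval: [-1.525000, 0.170000]
Iteration 2:
  c_2 = (-1.525000 + 0.170000)/2 = -0.677500
  f(c_2) = f(-0.677500) = 2.738511
  f(a) × f(c) < 0, new interval: [-1.525000, -0.677500]

After 2 iteration(s), the approximation is c_2 = -0.677500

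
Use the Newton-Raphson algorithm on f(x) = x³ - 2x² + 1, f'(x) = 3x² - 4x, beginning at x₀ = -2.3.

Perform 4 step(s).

f(x) = x³ - 2x² + 1
f'(x) = 3x² - 4x
x₀ = -2.3

Newton-Raphson formula: x_{n+1} = x_n - f(x_n)/f'(x_n)

Iteration 1:
  f(-2.300000) = -21.747000
  f'(-2.300000) = 25.070000
  x_1 = -2.300000 - (-21.747000)/25.070000 = -1.432549
Iteration 2:
  f(-1.432549) = -6.044264
  f'(-1.432549) = 11.886784
  x_2 = -1.432549 - (-6.044264)/11.886784 = -0.924063
Iteration 3:
  f(-0.924063) = -1.496834
  f'(-0.924063) = 6.257928
  x_3 = -0.924063 - (-1.496834)/6.257928 = -0.684873
Iteration 4:
  f(-0.684873) = -0.259341
  f'(-0.684873) = 4.146643
  x_4 = -0.684873 - (-0.259341)/4.146643 = -0.622330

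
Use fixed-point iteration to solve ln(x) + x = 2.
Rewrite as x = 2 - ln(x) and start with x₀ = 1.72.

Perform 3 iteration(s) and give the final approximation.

Equation: ln(x) + x = 2
Fixed-point form: x = 2 - ln(x)
x₀ = 1.72

x_1 = g(1.720000) = 1.457676
x_2 = g(1.457676) = 1.623157
x_3 = g(1.623157) = 1.515627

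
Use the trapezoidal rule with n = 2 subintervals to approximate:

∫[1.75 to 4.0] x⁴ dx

f(x) = x⁴
a = 1.75, b = 4.0, n = 2
h = (b - a)/n = 1.125000

Trapezoidal rule: (h/2)[f(x₀) + 2f(x₁) + 2f(x₂) + ... + f(xₙ)]

x_0 = 1.7500, f(x_0) = 9.378906, coefficient = 1
x_1 = 2.8750, f(x_1) = 68.320557, coefficient = 2
x_2 = 4.0000, f(x_2) = 256.000000, coefficient = 1

I ≈ (1.125000/2) × 402.020020 = 226.136261
Exact value: 201.517383
Error: 24.618878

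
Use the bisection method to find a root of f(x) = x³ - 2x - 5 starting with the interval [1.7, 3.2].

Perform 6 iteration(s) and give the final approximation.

f(x) = x³ - 2x - 5
Initial interval: [1.7, 3.2]

Iteration 1:
  c_1 = (1.700000 + 3.200000)/2 = 2.450000
  f(c_1) = f(2.450000) = 4.806125
  f(a) × f(c) < 0, new interval: [1.700000, 2.450000]
Iteration 2:
  c_2 = (1.700000 + 2.450000)/2 = 2.075000
  f(c_2) = f(2.075000) = -0.215828
  f(a) × f(c) ≥ 0, new interval: [2.075000, 2.450000]
Iteration 3:
  c_3 = (2.075000 + 2.450000)/2 = 2.262500
  f(c_3) = f(2.262500) = 2.056525
  f(a) × f(c) < 0, new interval: [2.075000, 2.262500]
Iteration 4:
  c_4 = (2.075000 + 2.262500)/2 = 2.168750
  f(c_4) = f(2.168750) = 0.863165
  f(a) × f(c) < 0, new interval: [2.075000, 2.168750]
Iteration 5:
  c_5 = (2.075000 + 2.168750)/2 = 2.121875
  f(c_5) = f(2.121875) = 0.309681
  f(a) × f(c) < 0, new interval: [2.075000, 2.121875]
Iteration 6:
  c_6 = (2.075000 + 2.121875)/2 = 2.098438
  f(c_6) = f(2.098438) = 0.043469
  f(a) × f(c) < 0, new interval: [2.075000, 2.098438]

After 6 iteration(s), the approximation is c_6 = 2.098438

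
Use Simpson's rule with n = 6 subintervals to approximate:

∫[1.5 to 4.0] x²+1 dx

f(x) = x²+1
a = 1.5, b = 4.0, n = 6
h = (b - a)/n = 0.416667

Simpson's rule: (h/3)[f(x₀) + 4f(x₁) + 2f(x₂) + ... + f(xₙ)]

x_0 = 1.5000, f(x_0) = 3.250000, coefficient = 1
x_1 = 1.9167, f(x_1) = 4.673611, coefficient = 4
x_2 = 2.3333, f(x_2) = 6.444444, coefficient = 2
x_3 = 2.7500, f(x_3) = 8.562500, coefficient = 4
x_4 = 3.1667, f(x_4) = 11.027778, coefficient = 2
x_5 = 3.5833, f(x_5) = 13.840278, coefficient = 4
x_6 = 4.0000, f(x_6) = 17.000000, coefficient = 1

I ≈ (0.416667/3) × 163.500000 = 22.708333
Exact value: 22.708333
Error: 0.000000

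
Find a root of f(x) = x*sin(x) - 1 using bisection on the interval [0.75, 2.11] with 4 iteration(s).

f(x) = x*sin(x) - 1
Initial interval: [0.75, 2.11]

Iteration 1:
  c_1 = (0.750000 + 2.110000)/2 = 1.430000
  f(c_1) = f(1.430000) = 0.415850
  f(a) × f(c) < 0, new interval: [0.750000, 1.430000]
Iteration 2:
  c_2 = (0.750000 + 1.430000)/2 = 1.090000
  f(c_2) = f(1.090000) = -0.033577
  f(a) × f(c) ≥ 0, new interval: [1.090000, 1.430000]
Iteration 3:
  c_3 = (1.090000 + 1.430000)/2 = 1.260000
  f(c_3) = f(1.260000) = 0.199634
  f(a) × f(c) < 0, new interval: [1.090000, 1.260000]
Iteration 4:
  c_4 = (1.090000 + 1.260000)/2 = 1.175000
  f(c_4) = f(1.175000) = 0.084161
  f(a) × f(c) < 0, new interval: [1.090000, 1.175000]

After 4 iteration(s), the approximation is c_4 = 1.175000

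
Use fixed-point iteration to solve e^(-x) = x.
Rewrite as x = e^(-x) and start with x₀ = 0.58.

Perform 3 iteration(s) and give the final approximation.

Equation: e^(-x) = x
Fixed-point form: x = e^(-x)
x₀ = 0.58

x_1 = g(0.580000) = 0.559898
x_2 = g(0.559898) = 0.571267
x_3 = g(0.571267) = 0.564809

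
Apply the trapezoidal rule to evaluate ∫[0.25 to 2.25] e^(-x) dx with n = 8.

f(x) = e^(-x)
a = 0.25, b = 2.25, n = 8
h = (b - a)/n = 0.250000

Trapezoidal rule: (h/2)[f(x₀) + 2f(x₁) + 2f(x₂) + ... + f(xₙ)]

x_0 = 0.2500, f(x_0) = 0.778801, coefficient = 1
x_1 = 0.5000, f(x_1) = 0.606531, coefficient = 2
x_2 = 0.7500, f(x_2) = 0.472367, coefficient = 2
x_3 = 1.0000, f(x_3) = 0.367879, coefficient = 2
x_4 = 1.2500, f(x_4) = 0.286505, coefficient = 2
x_5 = 1.5000, f(x_5) = 0.223130, coefficient = 2
x_6 = 1.7500, f(x_6) = 0.173774, coefficient = 2
x_7 = 2.0000, f(x_7) = 0.135335, coefficient = 2
x_8 = 2.2500, f(x_8) = 0.105399, coefficient = 1

I ≈ (0.250000/2) × 5.415242 = 0.676905
Exact value: 0.673402
Error: 0.003504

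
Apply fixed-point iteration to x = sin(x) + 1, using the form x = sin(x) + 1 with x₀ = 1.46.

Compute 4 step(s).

Equation: x = sin(x) + 1
Fixed-point form: x = sin(x) + 1
x₀ = 1.46

x_1 = g(1.460000) = 1.993868
x_2 = g(1.993868) = 1.911832
x_3 = g(1.911832) = 1.942409
x_4 = g(1.942409) = 1.931743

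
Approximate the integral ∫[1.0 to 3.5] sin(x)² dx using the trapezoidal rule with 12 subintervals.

f(x) = sin(x)²
a = 1.0, b = 3.5, n = 12
h = (b - a)/n = 0.208333

Trapezoidal rule: (h/2)[f(x₀) + 2f(x₁) + 2f(x₂) + ... + f(xₙ)]

x_0 = 1.0000, f(x_0) = 0.708073, coefficient = 1
x_1 = 1.2083, f(x_1) = 0.874274, coefficient = 2
x_2 = 1.4167, f(x_2) = 0.976432, coefficient = 2
x_3 = 1.6250, f(x_3) = 0.997065, coefficient = 2
x_4 = 1.8333, f(x_4) = 0.932643, coefficient = 2
x_5 = 2.0417, f(x_5) = 0.794191, coefficient = 2
x_6 = 2.2500, f(x_6) = 0.605398, coefficient = 2
x_7 = 2.4583, f(x_7) = 0.398570, coefficient = 2
x_8 = 2.6667, f(x_8) = 0.209098, coefficient = 2
x_9 = 2.8750, f(x_9) = 0.069404, coefficient = 2
x_10 = 3.0833, f(x_10) = 0.003390, coefficient = 2
x_11 = 3.2917, f(x_11) = 0.022354, coefficient = 2
x_12 = 3.5000, f(x_12) = 0.123049, coefficient = 1

I ≈ (0.208333/2) × 12.596760 = 1.312162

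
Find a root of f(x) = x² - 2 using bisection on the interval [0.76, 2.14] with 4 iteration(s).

f(x) = x² - 2
Initial interval: [0.76, 2.14]

Iteration 1:
  c_1 = (0.760000 + 2.140000)/2 = 1.450000
  f(c_1) = f(1.450000) = 0.102500
  f(a) × f(c) < 0, new interval: [0.760000, 1.450000]
Iteration 2:
  c_2 = (0.760000 + 1.450000)/2 = 1.105000
  f(c_2) = f(1.105000) = -0.778975
  f(a) × f(c) ≥ 0, new interval: [1.105000, 1.450000]
Iteration 3:
  c_3 = (1.105000 + 1.450000)/2 = 1.277500
  f(c_3) = f(1.277500) = -0.367994
  f(a) × f(c) ≥ 0, new interval: [1.277500, 1.450000]
Iteration 4:
  c_4 = (1.277500 + 1.450000)/2 = 1.363750
  f(c_4) = f(1.363750) = -0.140186
  f(a) × f(c) ≥ 0, new interval: [1.363750, 1.450000]

After 4 iteration(s), the approximation is c_4 = 1.363750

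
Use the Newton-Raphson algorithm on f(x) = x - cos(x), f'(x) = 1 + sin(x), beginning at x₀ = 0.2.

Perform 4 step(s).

f(x) = x - cos(x)
f'(x) = 1 + sin(x)
x₀ = 0.2

Newton-Raphson formula: x_{n+1} = x_n - f(x_n)/f'(x_n)

Iteration 1:
  f(0.200000) = -0.780067
  f'(0.200000) = 1.198669
  x_1 = 0.200000 - (-0.780067)/1.198669 = 0.850777
Iteration 2:
  f(0.850777) = 0.191378
  f'(0.850777) = 1.751793
  x_2 = 0.850777 - 0.191378/1.751793 = 0.741530
Iteration 3:
  f(0.741530) = 0.004094
  f'(0.741530) = 1.675417
  x_3 = 0.741530 - 0.004094/1.675417 = 0.739086
Iteration 4:
  f(0.739086) = 0.000002
  f'(0.739086) = 1.673613
  x_4 = 0.739086 - 0.000002/1.673613 = 0.739085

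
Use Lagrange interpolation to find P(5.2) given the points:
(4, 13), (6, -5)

Lagrange interpolation formula:
P(x) = Σ yᵢ × Lᵢ(x)
where Lᵢ(x) = Π_{j≠i} (x - xⱼ)/(xᵢ - xⱼ)

L_0(5.2) = (5.2 - 6)/(4 - 6) = 0.400000
L_1(5.2) = (5.2 - 4)/(6 - 4) = 0.600000

P(5.2) = 13×L_0(5.2) + (-5)×L_1(5.2)
P(5.2) = 2.200000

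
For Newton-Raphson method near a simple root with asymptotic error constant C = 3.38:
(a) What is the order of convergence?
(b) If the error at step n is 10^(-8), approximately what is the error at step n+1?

(a) Newton-Raphson has quadratic (order 2) convergence near simple roots.
    This means |e_{n+1}| ≈ C|e_n|².

(b) With |e_n| = 10^(-8) and C = 3.38:
    |e_{n+1}| ≈ 3.38 × (10^(-8))² = 3.38 × 10^(-16)

(a) 2 (quadratic); (b) |e_{n+1}| ≈ 3.380e-16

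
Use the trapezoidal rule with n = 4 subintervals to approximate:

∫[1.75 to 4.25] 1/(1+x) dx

f(x) = 1/(1+x)
a = 1.75, b = 4.25, n = 4
h = (b - a)/n = 0.625000

Trapezoidal rule: (h/2)[f(x₀) + 2f(x₁) + 2f(x₂) + ... + f(xₙ)]

x_0 = 1.7500, f(x_0) = 0.363636, coefficient = 1
x_1 = 2.3750, f(x_1) = 0.296296, coefficient = 2
x_2 = 3.0000, f(x_2) = 0.250000, coefficient = 2
x_3 = 3.6250, f(x_3) = 0.216216, coefficient = 2
x_4 = 4.2500, f(x_4) = 0.190476, coefficient = 1

I ≈ (0.625000/2) × 2.079138 = 0.649730
Exact value: 0.646627
Error: 0.003103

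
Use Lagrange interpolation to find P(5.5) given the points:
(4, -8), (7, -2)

Lagrange interpolation formula:
P(x) = Σ yᵢ × Lᵢ(x)
where Lᵢ(x) = Π_{j≠i} (x - xⱼ)/(xᵢ - xⱼ)

L_0(5.5) = (5.5 - 7)/(4 - 7) = 0.500000
L_1(5.5) = (5.5 - 4)/(7 - 4) = 0.500000

P(5.5) = (-8)×L_0(5.5) + (-2)×L_1(5.5)
P(5.5) = -5.000000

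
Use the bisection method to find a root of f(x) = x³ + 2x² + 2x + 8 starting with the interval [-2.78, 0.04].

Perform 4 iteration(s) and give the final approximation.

f(x) = x³ + 2x² + 2x + 8
Initial interval: [-2.78, 0.04]

Iteration 1:
  c_1 = (-2.780000 + 0.040000)/2 = -1.370000
  f(c_1) = f(-1.370000) = 6.442447
  f(a) × f(c) < 0, new interval: [-2.780000, -1.370000]
Iteration 2:
  c_2 = (-2.780000 + (-1.370000))/2 = -2.075000
  f(c_2) = f(-2.075000) = 3.527078
  f(a) × f(c) < 0, new interval: [-2.780000, -2.075000]
Iteration 3:
  c_3 = (-2.780000 + (-2.075000))/2 = -2.427500
  f(c_3) = f(-2.427500) = 0.625847
  f(a) × f(c) < 0, new interval: [-2.780000, -2.427500]
Iteration 4:
  c_4 = (-2.780000 + (-2.427500))/2 = -2.603750
  f(c_4) = f(-2.603750) = -1.300632
  f(a) × f(c) ≥ 0, new interval: [-2.603750, -2.427500]

After 4 iteration(s), the approximation is c_4 = -2.603750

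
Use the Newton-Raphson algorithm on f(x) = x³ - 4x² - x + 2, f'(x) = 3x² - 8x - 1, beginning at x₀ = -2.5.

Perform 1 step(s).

f(x) = x³ - 4x² - x + 2
f'(x) = 3x² - 8x - 1
x₀ = -2.5

Newton-Raphson formula: x_{n+1} = x_n - f(x_n)/f'(x_n)

Iteration 1:
  f(-2.500000) = -36.125000
  f'(-2.500000) = 37.750000
  x_1 = -2.500000 - (-36.125000)/37.750000 = -1.543046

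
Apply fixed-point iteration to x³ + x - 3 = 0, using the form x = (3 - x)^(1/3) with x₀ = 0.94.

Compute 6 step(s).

Equation: x³ + x - 3 = 0
Fixed-point form: x = (3 - x)^(1/3)
x₀ = 0.94

x_1 = g(0.940000) = 1.272396
x_2 = g(1.272396) = 1.199908
x_3 = g(1.199908) = 1.216461
x_4 = g(1.216461) = 1.212721
x_5 = g(1.212721) = 1.213568
x_6 = g(1.213568) = 1.213376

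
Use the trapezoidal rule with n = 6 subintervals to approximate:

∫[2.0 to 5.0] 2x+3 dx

f(x) = 2x+3
a = 2.0, b = 5.0, n = 6
h = (b - a)/n = 0.500000

Trapezoidal rule: (h/2)[f(x₀) + 2f(x₁) + 2f(x₂) + ... + f(xₙ)]

x_0 = 2.0000, f(x_0) = 7.000000, coefficient = 1
x_1 = 2.5000, f(x_1) = 8.000000, coefficient = 2
x_2 = 3.0000, f(x_2) = 9.000000, coefficient = 2
x_3 = 3.5000, f(x_3) = 10.000000, coefficient = 2
x_4 = 4.0000, f(x_4) = 11.000000, coefficient = 2
x_5 = 4.5000, f(x_5) = 12.000000, coefficient = 2
x_6 = 5.0000, f(x_6) = 13.000000, coefficient = 1

I ≈ (0.500000/2) × 120.000000 = 30.000000
Exact value: 30.000000
Error: 0.000000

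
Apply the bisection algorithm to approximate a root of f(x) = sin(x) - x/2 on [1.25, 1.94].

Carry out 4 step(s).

f(x) = sin(x) - x/2
Initial interval: [1.25, 1.94]

Iteration 1:
  c_1 = (1.250000 + 1.940000)/2 = 1.595000
  f(c_1) = f(1.595000) = 0.202207
  f(a) × f(c) ≥ 0, new interval: [1.595000, 1.940000]
Iteration 2:
  c_2 = (1.595000 + 1.940000)/2 = 1.767500
  f(c_2) = f(1.767500) = 0.096966
  f(a) × f(c) ≥ 0, new interval: [1.767500, 1.940000]
Iteration 3:
  c_3 = (1.767500 + 1.940000)/2 = 1.853750
  f(c_3) = f(1.853750) = 0.033360
  f(a) × f(c) ≥ 0, new interval: [1.853750, 1.940000]
Iteration 4:
  c_4 = (1.853750 + 1.940000)/2 = 1.896875
  f(c_4) = f(1.896875) = -0.001132
  f(a) × f(c) < 0, new interval: [1.853750, 1.896875]

After 4 iteration(s), the approximation is c_4 = 1.896875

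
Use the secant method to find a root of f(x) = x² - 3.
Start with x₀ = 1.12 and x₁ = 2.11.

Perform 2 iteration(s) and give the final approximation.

f(x) = x² - 3
x₀ = 1.12, x₁ = 2.11

Secant formula: x_{n+1} = x_n - f(x_n)(x_n - x_{n-1})/(f(x_n) - f(x_{n-1}))

Iteration 1:
  f(1.120000) = -1.745600
  f(2.110000) = 1.452100
  x_2 = 2.110000 - 1.452100×(2.110000 - 1.120000)/(1.452100 - (-1.745600))
       = 1.660433
Iteration 2:
  f(2.110000) = 1.452100
  f(1.660433) = -0.242961
  x_3 = 1.660433 - (-0.242961)×(1.660433 - 2.110000)/(-0.242961 - 1.452100)
       = 1.724872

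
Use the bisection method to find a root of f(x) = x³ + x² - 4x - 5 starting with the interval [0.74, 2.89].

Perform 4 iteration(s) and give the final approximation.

f(x) = x³ + x² - 4x - 5
Initial interval: [0.74, 2.89]

Iteration 1:
  c_1 = (0.740000 + 2.890000)/2 = 1.815000
  f(c_1) = f(1.815000) = -2.986757
  f(a) × f(c) ≥ 0, new interval: [1.815000, 2.890000]
Iteration 2:
  c_2 = (1.815000 + 2.890000)/2 = 2.352500
  f(c_2) = f(2.352500) = 4.143594
  f(a) × f(c) < 0, new interval: [1.815000, 2.352500]
Iteration 3:
  c_3 = (1.815000 + 2.352500)/2 = 2.083750
  f(c_3) = f(2.083750) = 0.054686
  f(a) × f(c) < 0, new interval: [1.815000, 2.083750]
Iteration 4:
  c_4 = (1.815000 + 2.083750)/2 = 1.949375
  f(c_4) = f(1.949375) = -1.589690
  f(a) × f(c) ≥ 0, new interval: [1.949375, 2.083750]

After 4 iteration(s), the approximation is c_4 = 1.949375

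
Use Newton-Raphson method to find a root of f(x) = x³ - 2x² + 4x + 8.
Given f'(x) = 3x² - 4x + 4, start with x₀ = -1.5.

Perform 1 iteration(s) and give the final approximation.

f(x) = x³ - 2x² + 4x + 8
f'(x) = 3x² - 4x + 4
x₀ = -1.5

Newton-Raphson formula: x_{n+1} = x_n - f(x_n)/f'(x_n)

Iteration 1:
  f(-1.500000) = -5.875000
  f'(-1.500000) = 16.750000
  x_1 = -1.500000 - (-5.875000)/16.750000 = -1.149254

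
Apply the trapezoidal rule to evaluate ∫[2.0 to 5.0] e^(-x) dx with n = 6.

f(x) = e^(-x)
a = 2.0, b = 5.0, n = 6
h = (b - a)/n = 0.500000

Trapezoidal rule: (h/2)[f(x₀) + 2f(x₁) + 2f(x₂) + ... + f(xₙ)]

x_0 = 2.0000, f(x_0) = 0.135335, coefficient = 1
x_1 = 2.5000, f(x_1) = 0.082085, coefficient = 2
x_2 = 3.0000, f(x_2) = 0.049787, coefficient = 2
x_3 = 3.5000, f(x_3) = 0.030197, coefficient = 2
x_4 = 4.0000, f(x_4) = 0.018316, coefficient = 2
x_5 = 4.5000, f(x_5) = 0.011109, coefficient = 2
x_6 = 5.0000, f(x_6) = 0.006738, coefficient = 1

I ≈ (0.500000/2) × 0.525061 = 0.131265
Exact value: 0.128597
Error: 0.002668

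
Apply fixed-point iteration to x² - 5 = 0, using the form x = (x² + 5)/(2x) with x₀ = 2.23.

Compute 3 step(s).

Equation: x² - 5 = 0
Fixed-point form: x = (x² + 5)/(2x)
x₀ = 2.23

x_1 = g(2.230000) = 2.236076
x_2 = g(2.236076) = 2.236068
x_3 = g(2.236068) = 2.236068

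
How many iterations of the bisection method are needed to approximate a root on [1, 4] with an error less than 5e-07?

We need (b-a)/2^n ≤ 5e-07
(4 - 1)/2^n ≤ 5e-07
3/2^n ≤ 5e-07
2^n ≥ 6000000
n ≥ log₂(6000000) = 22.52
n ≥ 23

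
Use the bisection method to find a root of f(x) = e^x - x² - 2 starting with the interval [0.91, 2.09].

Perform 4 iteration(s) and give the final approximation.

f(x) = e^x - x² - 2
Initial interval: [0.91, 2.09]

Iteration 1:
  c_1 = (0.910000 + 2.090000)/2 = 1.500000
  f(c_1) = f(1.500000) = 0.231689
  f(a) × f(c) < 0, new interval: [0.910000, 1.500000]
Iteration 2:
  c_2 = (0.910000 + 1.500000)/2 = 1.205000
  f(c_2) = f(1.205000) = -0.115266
  f(a) × f(c) ≥ 0, new interval: [1.205000, 1.500000]
Iteration 3:
  c_3 = (1.205000 + 1.500000)/2 = 1.352500
  f(c_3) = f(1.352500) = 0.037825
  f(a) × f(c) < 0, new interval: [1.205000, 1.352500]
Iteration 4:
  c_4 = (1.205000 + 1.352500)/2 = 1.278750
  f(c_4) = f(1.278750) = -0.043055
  f(a) × f(c) ≥ 0, new interval: [1.278750, 1.352500]

After 4 iteration(s), the approximation is c_4 = 1.278750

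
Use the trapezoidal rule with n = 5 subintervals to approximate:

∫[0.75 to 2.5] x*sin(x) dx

f(x) = x*sin(x)
a = 0.75, b = 2.5, n = 5
h = (b - a)/n = 0.350000

Trapezoidal rule: (h/2)[f(x₀) + 2f(x₁) + 2f(x₂) + ... + f(xₙ)]

x_0 = 0.7500, f(x_0) = 0.511229, coefficient = 1
x_1 = 1.1000, f(x_1) = 0.980328, coefficient = 2
x_2 = 1.4500, f(x_2) = 1.439434, coefficient = 2
x_3 = 1.8000, f(x_3) = 1.752926, coefficient = 2
x_4 = 2.1500, f(x_4) = 1.799332, coefficient = 2
x_5 = 2.5000, f(x_5) = 1.496180, coefficient = 1

I ≈ (0.350000/2) × 13.951450 = 2.441504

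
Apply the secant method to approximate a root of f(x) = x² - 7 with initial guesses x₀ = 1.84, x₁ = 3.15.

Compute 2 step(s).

f(x) = x² - 7
x₀ = 1.84, x₁ = 3.15

Secant formula: x_{n+1} = x_n - f(x_n)(x_n - x_{n-1})/(f(x_n) - f(x_{n-1}))

Iteration 1:
  f(1.840000) = -3.614400
  f(3.150000) = 2.922500
  x_2 = 3.150000 - 2.922500×(3.150000 - 1.840000)/(2.922500 - (-3.614400))
       = 2.564329
Iteration 2:
  f(3.150000) = 2.922500
  f(2.564329) = -0.424219
  x_3 = 2.564329 - (-0.424219)×(2.564329 - 3.150000)/(-0.424219 - 2.922500)
       = 2.638566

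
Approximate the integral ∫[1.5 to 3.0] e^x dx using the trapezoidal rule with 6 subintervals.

f(x) = e^x
a = 1.5, b = 3.0, n = 6
h = (b - a)/n = 0.250000

Trapezoidal rule: (h/2)[f(x₀) + 2f(x₁) + 2f(x₂) + ... + f(xₙ)]

x_0 = 1.5000, f(x_0) = 4.481689, coefficient = 1
x_1 = 1.7500, f(x_1) = 5.754603, coefficient = 2
x_2 = 2.0000, f(x_2) = 7.389056, coefficient = 2
x_3 = 2.2500, f(x_3) = 9.487736, coefficient = 2
x_4 = 2.5000, f(x_4) = 12.182494, coefficient = 2
x_5 = 2.7500, f(x_5) = 15.642632, coefficient = 2
x_6 = 3.0000, f(x_6) = 20.085537, coefficient = 1

I ≈ (0.250000/2) × 125.480267 = 15.685033
Exact value: 15.603848
Error: 0.081186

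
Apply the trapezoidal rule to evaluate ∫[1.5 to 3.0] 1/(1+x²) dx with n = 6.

f(x) = 1/(1+x²)
a = 1.5, b = 3.0, n = 6
h = (b - a)/n = 0.250000

Trapezoidal rule: (h/2)[f(x₀) + 2f(x₁) + 2f(x₂) + ... + f(xₙ)]

x_0 = 1.5000, f(x_0) = 0.307692, coefficient = 1
x_1 = 1.7500, f(x_1) = 0.246154, coefficient = 2
x_2 = 2.0000, f(x_2) = 0.200000, coefficient = 2
x_3 = 2.2500, f(x_3) = 0.164948, coefficient = 2
x_4 = 2.5000, f(x_4) = 0.137931, coefficient = 2
x_5 = 2.7500, f(x_5) = 0.116788, coefficient = 2
x_6 = 3.0000, f(x_6) = 0.100000, coefficient = 1

I ≈ (0.250000/2) × 2.139336 = 0.267417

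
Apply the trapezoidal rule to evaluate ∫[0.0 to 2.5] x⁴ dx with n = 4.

f(x) = x⁴
a = 0.0, b = 2.5, n = 4
h = (b - a)/n = 0.625000

Trapezoidal rule: (h/2)[f(x₀) + 2f(x₁) + 2f(x₂) + ... + f(xₙ)]

x_0 = 0.0000, f(x_0) = 0.000000, coefficient = 1
x_1 = 0.6250, f(x_1) = 0.152588, coefficient = 2
x_2 = 1.2500, f(x_2) = 2.441406, coefficient = 2
x_3 = 1.8750, f(x_3) = 12.359619, coefficient = 2
x_4 = 2.5000, f(x_4) = 39.062500, coefficient = 1

I ≈ (0.625000/2) × 68.969727 = 21.553040
Exact value: 19.531250
Error: 2.021790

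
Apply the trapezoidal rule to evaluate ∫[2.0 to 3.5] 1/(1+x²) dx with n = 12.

f(x) = 1/(1+x²)
a = 2.0, b = 3.5, n = 12
h = (b - a)/n = 0.125000

Trapezoidal rule: (h/2)[f(x₀) + 2f(x₁) + 2f(x₂) + ... + f(xₙ)]

x_0 = 2.0000, f(x_0) = 0.200000, coefficient = 1
x_1 = 2.1250, f(x_1) = 0.181303, coefficient = 2
x_2 = 2.2500, f(x_2) = 0.164948, coefficient = 2
x_3 = 2.3750, f(x_3) = 0.150588, coefficient = 2
x_4 = 2.5000, f(x_4) = 0.137931, coefficient = 2
x_5 = 2.6250, f(x_5) = 0.126733, coefficient = 2
x_6 = 2.7500, f(x_6) = 0.116788, coefficient = 2
x_7 = 2.8750, f(x_7) = 0.107926, coefficient = 2
x_8 = 3.0000, f(x_8) = 0.100000, coefficient = 2
x_9 = 3.1250, f(x_9) = 0.092888, coefficient = 2
x_10 = 3.2500, f(x_10) = 0.086486, coefficient = 2
x_11 = 3.3750, f(x_11) = 0.080706, coefficient = 2
x_12 = 3.5000, f(x_12) = 0.075472, coefficient = 1

I ≈ (0.125000/2) × 2.968069 = 0.185504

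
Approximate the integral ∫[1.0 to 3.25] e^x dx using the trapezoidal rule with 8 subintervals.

f(x) = e^x
a = 1.0, b = 3.25, n = 8
h = (b - a)/n = 0.281250

Trapezoidal rule: (h/2)[f(x₀) + 2f(x₁) + 2f(x₂) + ... + f(xₙ)]

x_0 = 1.0000, f(x_0) = 2.718282, coefficient = 1
x_1 = 1.2812, f(x_1) = 3.601138, coefficient = 2
x_2 = 1.5625, f(x_2) = 4.770733, coefficient = 2
x_3 = 1.8438, f(x_3) = 6.320195, coefficient = 2
x_4 = 2.1250, f(x_4) = 8.372897, coefficient = 2
x_5 = 2.4062, f(x_5) = 11.092287, coefficient = 2
x_6 = 2.6875, f(x_6) = 14.694893, coefficient = 2
x_7 = 2.9688, f(x_7) = 19.467570, coefficient = 2
x_8 = 3.2500, f(x_8) = 25.790340, coefficient = 1

I ≈ (0.281250/2) × 165.148048 = 23.223944
Exact value: 23.072058
Error: 0.151886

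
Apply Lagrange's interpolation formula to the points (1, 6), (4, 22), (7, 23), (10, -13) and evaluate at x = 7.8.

Lagrange interpolation formula:
P(x) = Σ yᵢ × Lᵢ(x)
where Lᵢ(x) = Π_{j≠i} (x - xⱼ)/(xᵢ - xⱼ)

L_0(7.8) = (7.8 - 4)/(1 - 4) × (7.8 - 7)/(1 - 7) × (7.8 - 10)/(1 - 10) = 0.041284
L_1(7.8) = (7.8 - 1)/(4 - 1) × (7.8 - 7)/(4 - 7) × (7.8 - 10)/(4 - 10) = -0.221630
L_2(7.8) = (7.8 - 1)/(7 - 1) × (7.8 - 4)/(7 - 4) × (7.8 - 10)/(7 - 10) = 1.052741
L_3(7.8) = (7.8 - 1)/(10 - 1) × (7.8 - 4)/(10 - 4) × (7.8 - 7)/(10 - 7) = 0.127605

P(7.8) = 6×L_0(7.8) + 22×L_1(7.8) + 23×L_2(7.8) + (-13)×L_3(7.8)
P(7.8) = 17.926025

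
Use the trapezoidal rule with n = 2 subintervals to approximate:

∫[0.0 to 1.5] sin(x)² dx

f(x) = sin(x)²
a = 0.0, b = 1.5, n = 2
h = (b - a)/n = 0.750000

Trapezoidal rule: (h/2)[f(x₀) + 2f(x₁) + 2f(x₂) + ... + f(xₙ)]

x_0 = 0.0000, f(x_0) = 0.000000, coefficient = 1
x_1 = 0.7500, f(x_1) = 0.464631, coefficient = 2
x_2 = 1.5000, f(x_2) = 0.994996, coefficient = 1

I ≈ (0.750000/2) × 1.924259 = 0.721597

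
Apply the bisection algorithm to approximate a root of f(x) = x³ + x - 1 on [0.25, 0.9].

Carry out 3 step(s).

f(x) = x³ + x - 1
Initial interval: [0.25, 0.9]

Iteration 1:
  c_1 = (0.250000 + 0.900000)/2 = 0.575000
  f(c_1) = f(0.575000) = -0.234891
  f(a) × f(c) ≥ 0, new interval: [0.575000, 0.900000]
Iteration 2:
  c_2 = (0.575000 + 0.900000)/2 = 0.737500
  f(c_2) = f(0.737500) = 0.138631
  f(a) × f(c) < 0, new interval: [0.575000, 0.737500]
Iteration 3:
  c_3 = (0.575000 + 0.737500)/2 = 0.656250
  f(c_3) = f(0.656250) = -0.061127
  f(a) × f(c) ≥ 0, new interval: [0.656250, 0.737500]

After 3 iteration(s), the approximation is c_3 = 0.656250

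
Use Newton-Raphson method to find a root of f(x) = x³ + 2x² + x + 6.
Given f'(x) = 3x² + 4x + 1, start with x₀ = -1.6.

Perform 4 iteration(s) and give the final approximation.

f(x) = x³ + 2x² + x + 6
f'(x) = 3x² + 4x + 1
x₀ = -1.6

Newton-Raphson formula: x_{n+1} = x_n - f(x_n)/f'(x_n)

Iteration 1:
  f(-1.600000) = 5.424000
  f'(-1.600000) = 2.280000
  x_1 = -1.600000 - 5.424000/2.280000 = -3.978947
Iteration 2:
  f(-3.978947) = -29.309686
  f'(-3.978947) = 32.580277
  x_2 = -3.978947 - (-29.309686)/32.580277 = -3.079333
Iteration 3:
  f(-3.079333) = -7.313883
  f'(-3.079333) = 17.129543
  x_3 = -3.079333 - (-7.313883)/17.129543 = -2.652358
Iteration 4:
  f(-2.652358) = -1.241701
  f'(-2.652358) = 11.495579
  x_4 = -2.652358 - (-1.241701)/11.495579 = -2.544343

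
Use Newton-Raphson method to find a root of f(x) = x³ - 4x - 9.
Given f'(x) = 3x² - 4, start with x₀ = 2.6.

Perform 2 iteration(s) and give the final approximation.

f(x) = x³ - 4x - 9
f'(x) = 3x² - 4
x₀ = 2.6

Newton-Raphson formula: x_{n+1} = x_n - f(x_n)/f'(x_n)

Iteration 1:
  f(2.600000) = -1.824000
  f'(2.600000) = 16.280000
  x_1 = 2.600000 - (-1.824000)/16.280000 = 2.712039
Iteration 2:
  f(2.712039) = 0.099318
  f'(2.712039) = 18.065472
  x_2 = 2.712039 - 0.099318/18.065472 = 2.706542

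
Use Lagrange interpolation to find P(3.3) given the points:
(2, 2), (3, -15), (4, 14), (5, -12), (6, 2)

Lagrange interpolation formula:
P(x) = Σ yᵢ × Lᵢ(x)
where Lᵢ(x) = Π_{j≠i} (x - xⱼ)/(xᵢ - xⱼ)

L_0(3.3) = (3.3 - 3)/(2 - 3) × (3.3 - 4)/(2 - 4) × (3.3 - 5)/(2 - 5) × (3.3 - 6)/(2 - 6) = -0.040162
L_1(3.3) = (3.3 - 2)/(3 - 2) × (3.3 - 4)/(3 - 4) × (3.3 - 5)/(3 - 5) × (3.3 - 6)/(3 - 6) = 0.696150
L_2(3.3) = (3.3 - 2)/(4 - 2) × (3.3 - 3)/(4 - 3) × (3.3 - 5)/(4 - 5) × (3.3 - 6)/(4 - 6) = 0.447525
L_3(3.3) = (3.3 - 2)/(5 - 2) × (3.3 - 3)/(5 - 3) × (3.3 - 4)/(5 - 4) × (3.3 - 6)/(5 - 6) = -0.122850
L_4(3.3) = (3.3 - 2)/(6 - 2) × (3.3 - 3)/(6 - 3) × (3.3 - 4)/(6 - 4) × (3.3 - 5)/(6 - 5) = 0.019337

P(3.3) = 2×L_0(3.3) + (-15)×L_1(3.3) + 14×L_2(3.3) + (-12)×L_3(3.3) + 2×L_4(3.3)
P(3.3) = -2.744350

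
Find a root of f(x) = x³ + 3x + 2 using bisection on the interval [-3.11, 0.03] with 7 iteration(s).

f(x) = x³ + 3x + 2
Initial interval: [-3.11, 0.03]

Iteration 1:
  c_1 = (-3.110000 + 0.030000)/2 = -1.540000
  f(c_1) = f(-1.540000) = -6.272264
  f(a) × f(c) ≥ 0, new interval: [-1.540000, 0.030000]
Iteration 2:
  c_2 = (-1.540000 + 0.030000)/2 = -0.755000
  f(c_2) = f(-0.755000) = -0.695369
  f(a) × f(c) ≥ 0, new interval: [-0.755000, 0.030000]
Iteration 3:
  c_3 = (-0.755000 + 0.030000)/2 = -0.362500
  f(c_3) = f(-0.362500) = 0.864865
  f(a) × f(c) < 0, new interval: [-0.755000, -0.362500]
Iteration 4:
  c_4 = (-0.755000 + (-0.362500))/2 = -0.558750
  f(c_4) = f(-0.558750) = 0.149307
  f(a) × f(c) < 0, new interval: [-0.755000, -0.558750]
Iteration 5:
  c_5 = (-0.755000 + (-0.558750))/2 = -0.656875
  f(c_5) = f(-0.656875) = -0.254057
  f(a) × f(c) ≥ 0, new interval: [-0.656875, -0.558750]
Iteration 6:
  c_6 = (-0.656875 + (-0.558750))/2 = -0.607812
  f(c_6) = f(-0.607812) = -0.047985
  f(a) × f(c) ≥ 0, new interval: [-0.607812, -0.558750]
Iteration 7:
  c_7 = (-0.607812 + (-0.558750))/2 = -0.583281
  f(c_7) = f(-0.583281) = 0.051714
  f(a) × f(c) < 0, new interval: [-0.607812, -0.583281]

After 7 iteration(s), the approximation is c_7 = -0.583281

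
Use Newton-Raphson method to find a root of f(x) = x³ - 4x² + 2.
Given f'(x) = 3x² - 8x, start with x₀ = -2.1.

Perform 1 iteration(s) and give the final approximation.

f(x) = x³ - 4x² + 2
f'(x) = 3x² - 8x
x₀ = -2.1

Newton-Raphson formula: x_{n+1} = x_n - f(x_n)/f'(x_n)

Iteration 1:
  f(-2.100000) = -24.901000
  f'(-2.100000) = 30.030000
  x_1 = -2.100000 - (-24.901000)/30.030000 = -1.270796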